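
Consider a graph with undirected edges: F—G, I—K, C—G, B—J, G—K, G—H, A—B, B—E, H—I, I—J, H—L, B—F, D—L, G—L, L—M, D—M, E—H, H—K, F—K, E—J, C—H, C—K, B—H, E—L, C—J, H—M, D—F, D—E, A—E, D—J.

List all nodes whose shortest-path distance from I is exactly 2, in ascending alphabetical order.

Level 0: I
Level 1: H, J, K
Level 2: B, C, D, E, F, G, L, M
Level 3: A

B, C, D, E, F, G, L, M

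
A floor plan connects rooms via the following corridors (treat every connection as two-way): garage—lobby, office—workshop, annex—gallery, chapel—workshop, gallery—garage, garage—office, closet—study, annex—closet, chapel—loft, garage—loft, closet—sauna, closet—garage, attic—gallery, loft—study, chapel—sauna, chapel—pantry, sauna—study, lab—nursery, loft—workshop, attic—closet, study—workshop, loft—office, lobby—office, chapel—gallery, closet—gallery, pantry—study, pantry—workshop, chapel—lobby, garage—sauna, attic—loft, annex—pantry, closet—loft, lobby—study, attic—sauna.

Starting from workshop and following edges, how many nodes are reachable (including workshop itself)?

13

BFS from workshop visits: workshop, study, pantry, office, loft, chapel, sauna, lobby, closet, annex, garage, attic, gallery
Reachable nodes: 13 of 15 total.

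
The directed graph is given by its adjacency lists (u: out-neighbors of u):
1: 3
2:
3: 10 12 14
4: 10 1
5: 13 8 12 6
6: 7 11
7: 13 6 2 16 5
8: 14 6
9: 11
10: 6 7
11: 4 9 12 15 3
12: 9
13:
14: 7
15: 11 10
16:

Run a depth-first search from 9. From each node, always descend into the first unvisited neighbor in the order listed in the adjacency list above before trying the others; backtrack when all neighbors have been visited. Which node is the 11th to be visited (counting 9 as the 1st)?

8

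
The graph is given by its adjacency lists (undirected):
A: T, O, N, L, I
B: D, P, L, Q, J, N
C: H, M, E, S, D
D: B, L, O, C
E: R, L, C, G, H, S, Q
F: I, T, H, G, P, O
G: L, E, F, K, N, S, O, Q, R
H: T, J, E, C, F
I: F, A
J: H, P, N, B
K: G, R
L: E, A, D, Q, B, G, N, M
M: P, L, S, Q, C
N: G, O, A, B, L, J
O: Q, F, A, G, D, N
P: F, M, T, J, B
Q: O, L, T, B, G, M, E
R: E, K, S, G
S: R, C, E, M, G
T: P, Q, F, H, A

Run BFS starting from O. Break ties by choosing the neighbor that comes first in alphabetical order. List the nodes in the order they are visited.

Visit O; enqueue A, D, F, G, N, Q → queue [A, D, F, G, N, Q]
Visit A; enqueue I, L, T → queue [D, F, G, N, Q, I, L, T]
Visit D; enqueue B, C → queue [F, G, N, Q, I, L, T, B, C]
Visit F; enqueue H, P → queue [G, N, Q, I, L, T, B, C, H, P]
Visit G; enqueue E, K, R, S → queue [N, Q, I, L, T, B, C, H, P, E, K, R, S]
Visit N; enqueue J → queue [Q, I, L, T, B, C, H, P, E, K, R, S, J]
Visit Q; enqueue M → queue [I, L, T, B, C, H, P, E, K, R, S, J, M]
Visit I → queue [L, T, B, C, H, P, E, K, R, S, J, M]
Visit L → queue [T, B, C, H, P, E, K, R, S, J, M]
Visit T → queue [B, C, H, P, E, K, R, S, J, M]
Visit B → queue [C, H, P, E, K, R, S, J, M]
Visit C → queue [H, P, E, K, R, S, J, M]
Visit H → queue [P, E, K, R, S, J, M]
Visit P → queue [E, K, R, S, J, M]
Visit E → queue [K, R, S, J, M]
Visit K → queue [R, S, J, M]
Visit R → queue [S, J, M]
Visit S → queue [J, M]
Visit J → queue [M]
Visit M → queue []

O, A, D, F, G, N, Q, I, L, T, B, C, H, P, E, K, R, S, J, M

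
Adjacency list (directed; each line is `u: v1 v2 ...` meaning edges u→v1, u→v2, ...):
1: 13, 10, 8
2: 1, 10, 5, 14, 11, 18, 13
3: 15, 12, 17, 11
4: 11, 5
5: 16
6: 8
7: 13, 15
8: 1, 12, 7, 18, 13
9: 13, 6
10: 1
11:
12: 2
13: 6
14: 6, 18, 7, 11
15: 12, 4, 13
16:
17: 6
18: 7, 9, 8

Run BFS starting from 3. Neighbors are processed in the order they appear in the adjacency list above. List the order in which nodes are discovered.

Visit 3; enqueue 15, 12, 17, 11 → queue [15, 12, 17, 11]
Visit 15; enqueue 4, 13 → queue [12, 17, 11, 4, 13]
Visit 12; enqueue 2 → queue [17, 11, 4, 13, 2]
Visit 17; enqueue 6 → queue [11, 4, 13, 2, 6]
Visit 11 → queue [4, 13, 2, 6]
Visit 4; enqueue 5 → queue [13, 2, 6, 5]
Visit 13 → queue [2, 6, 5]
Visit 2; enqueue 1, 10, 14, 18 → queue [6, 5, 1, 10, 14, 18]
Visit 6; enqueue 8 → queue [5, 1, 10, 14, 18, 8]
Visit 5; enqueue 16 → queue [1, 10, 14, 18, 8, 16]
Visit 1 → queue [10, 14, 18, 8, 16]
Visit 10 → queue [14, 18, 8, 16]
Visit 14; enqueue 7 → queue [18, 8, 16, 7]
Visit 18; enqueue 9 → queue [8, 16, 7, 9]
Visit 8 → queue [16, 7, 9]
Visit 16 → queue [7, 9]
Visit 7 → queue [9]
Visit 9 → queue []

3 → 15 → 12 → 17 → 11 → 4 → 13 → 2 → 6 → 5 → 1 → 10 → 14 → 18 → 8 → 16 → 7 → 9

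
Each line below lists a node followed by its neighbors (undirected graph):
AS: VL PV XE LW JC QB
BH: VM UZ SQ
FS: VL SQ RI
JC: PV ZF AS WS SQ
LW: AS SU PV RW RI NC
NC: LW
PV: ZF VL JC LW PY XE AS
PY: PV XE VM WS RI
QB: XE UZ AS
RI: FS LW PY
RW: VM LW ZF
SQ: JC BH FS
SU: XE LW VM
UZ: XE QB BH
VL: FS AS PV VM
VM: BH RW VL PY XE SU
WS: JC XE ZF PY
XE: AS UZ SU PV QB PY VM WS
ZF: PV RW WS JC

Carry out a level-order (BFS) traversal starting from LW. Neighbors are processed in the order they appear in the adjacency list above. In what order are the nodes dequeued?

LW → AS → SU → PV → RW → RI → NC → VL → XE → JC → QB → VM → ZF → PY → FS → UZ → WS → SQ → BH

Visit LW; enqueue AS, SU, PV, RW, RI, NC → queue [AS, SU, PV, RW, RI, NC]
Visit AS; enqueue VL, XE, JC, QB → queue [SU, PV, RW, RI, NC, VL, XE, JC, QB]
Visit SU; enqueue VM → queue [PV, RW, RI, NC, VL, XE, JC, QB, VM]
Visit PV; enqueue ZF, PY → queue [RW, RI, NC, VL, XE, JC, QB, VM, ZF, PY]
Visit RW → queue [RI, NC, VL, XE, JC, QB, VM, ZF, PY]
Visit RI; enqueue FS → queue [NC, VL, XE, JC, QB, VM, ZF, PY, FS]
Visit NC → queue [VL, XE, JC, QB, VM, ZF, PY, FS]
Visit VL → queue [XE, JC, QB, VM, ZF, PY, FS]
Visit XE; enqueue UZ, WS → queue [JC, QB, VM, ZF, PY, FS, UZ, WS]
Visit JC; enqueue SQ → queue [QB, VM, ZF, PY, FS, UZ, WS, SQ]
Visit QB → queue [VM, ZF, PY, FS, UZ, WS, SQ]
Visit VM; enqueue BH → queue [ZF, PY, FS, UZ, WS, SQ, BH]
Visit ZF → queue [PY, FS, UZ, WS, SQ, BH]
Visit PY → queue [FS, UZ, WS, SQ, BH]
Visit FS → queue [UZ, WS, SQ, BH]
Visit UZ → queue [WS, SQ, BH]
Visit WS → queue [SQ, BH]
Visit SQ → queue [BH]
Visit BH → queue []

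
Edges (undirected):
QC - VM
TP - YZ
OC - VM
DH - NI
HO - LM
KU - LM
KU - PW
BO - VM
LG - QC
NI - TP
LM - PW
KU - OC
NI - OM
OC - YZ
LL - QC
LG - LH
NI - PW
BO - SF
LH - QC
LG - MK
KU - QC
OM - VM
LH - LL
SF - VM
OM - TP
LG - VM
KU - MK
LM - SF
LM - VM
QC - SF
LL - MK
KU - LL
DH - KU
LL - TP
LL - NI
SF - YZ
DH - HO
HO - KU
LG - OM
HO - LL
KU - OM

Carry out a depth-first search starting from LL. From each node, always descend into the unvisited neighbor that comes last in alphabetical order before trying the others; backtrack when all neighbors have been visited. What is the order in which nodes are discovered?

LL → TP → YZ → SF → VM → QC → LH → LG → OM → NI → PW → LM → KU → OC → MK → HO → DH → BO

Visit LL
LL → TP
TP → YZ
YZ → SF
SF → VM
VM → QC
QC → LH
LH → LG
LG → OM
OM → NI
NI → PW
PW → LM
LM → KU
KU → OC
KU → MK
KU → HO
HO → DH
VM → BO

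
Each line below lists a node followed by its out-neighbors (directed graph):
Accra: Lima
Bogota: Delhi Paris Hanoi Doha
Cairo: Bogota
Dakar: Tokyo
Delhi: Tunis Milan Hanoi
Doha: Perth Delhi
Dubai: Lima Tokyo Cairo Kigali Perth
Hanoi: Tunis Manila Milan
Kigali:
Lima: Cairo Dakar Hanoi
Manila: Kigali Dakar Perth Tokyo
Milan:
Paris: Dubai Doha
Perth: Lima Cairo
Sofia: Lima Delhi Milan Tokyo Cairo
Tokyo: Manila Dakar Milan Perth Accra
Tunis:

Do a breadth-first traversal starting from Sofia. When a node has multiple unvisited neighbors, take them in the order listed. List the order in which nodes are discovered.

Sofia → Lima → Delhi → Milan → Tokyo → Cairo → Dakar → Hanoi → Tunis → Manila → Perth → Accra → Bogota → Kigali → Paris → Doha → Dubai

Visit Sofia; enqueue Lima, Delhi, Milan, Tokyo, Cairo → queue [Lima, Delhi, Milan, Tokyo, Cairo]
Visit Lima; enqueue Dakar, Hanoi → queue [Delhi, Milan, Tokyo, Cairo, Dakar, Hanoi]
Visit Delhi; enqueue Tunis → queue [Milan, Tokyo, Cairo, Dakar, Hanoi, Tunis]
Visit Milan → queue [Tokyo, Cairo, Dakar, Hanoi, Tunis]
Visit Tokyo; enqueue Manila, Perth, Accra → queue [Cairo, Dakar, Hanoi, Tunis, Manila, Perth, Accra]
Visit Cairo; enqueue Bogota → queue [Dakar, Hanoi, Tunis, Manila, Perth, Accra, Bogota]
Visit Dakar → queue [Hanoi, Tunis, Manila, Perth, Accra, Bogota]
Visit Hanoi → queue [Tunis, Manila, Perth, Accra, Bogota]
Visit Tunis → queue [Manila, Perth, Accra, Bogota]
Visit Manila; enqueue Kigali → queue [Perth, Accra, Bogota, Kigali]
Visit Perth → queue [Accra, Bogota, Kigali]
Visit Accra → queue [Bogota, Kigali]
Visit Bogota; enqueue Paris, Doha → queue [Kigali, Paris, Doha]
Visit Kigali → queue [Paris, Doha]
Visit Paris; enqueue Dubai → queue [Doha, Dubai]
Visit Doha → queue [Dubai]
Visit Dubai → queue []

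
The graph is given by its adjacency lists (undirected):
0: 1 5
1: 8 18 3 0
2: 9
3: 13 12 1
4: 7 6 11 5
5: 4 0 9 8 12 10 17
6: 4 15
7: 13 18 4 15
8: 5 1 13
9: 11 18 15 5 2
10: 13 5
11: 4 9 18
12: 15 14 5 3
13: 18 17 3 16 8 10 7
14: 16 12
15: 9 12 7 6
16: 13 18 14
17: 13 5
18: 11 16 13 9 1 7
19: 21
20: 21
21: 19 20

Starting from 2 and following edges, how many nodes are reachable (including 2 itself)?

19

BFS from 2 visits: 2, 9, 11, 18, 15, 5, 4, 16, 13, 1, 7, 12, 6, 0, 8, 10, 17, 14, 3
Reachable nodes: 19 of 22 total.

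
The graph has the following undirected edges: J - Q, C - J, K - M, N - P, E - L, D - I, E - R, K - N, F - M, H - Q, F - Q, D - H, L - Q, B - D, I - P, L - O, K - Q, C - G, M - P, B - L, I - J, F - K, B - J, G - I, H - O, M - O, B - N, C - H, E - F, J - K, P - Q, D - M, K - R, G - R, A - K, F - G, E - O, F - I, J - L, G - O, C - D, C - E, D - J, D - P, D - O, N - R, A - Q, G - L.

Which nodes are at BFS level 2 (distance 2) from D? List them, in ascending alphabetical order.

E, F, G, K, L, N, Q

Level 0: D
Level 1: B, C, H, I, J, M, O, P
Level 2: E, F, G, K, L, N, Q
Level 3: A, R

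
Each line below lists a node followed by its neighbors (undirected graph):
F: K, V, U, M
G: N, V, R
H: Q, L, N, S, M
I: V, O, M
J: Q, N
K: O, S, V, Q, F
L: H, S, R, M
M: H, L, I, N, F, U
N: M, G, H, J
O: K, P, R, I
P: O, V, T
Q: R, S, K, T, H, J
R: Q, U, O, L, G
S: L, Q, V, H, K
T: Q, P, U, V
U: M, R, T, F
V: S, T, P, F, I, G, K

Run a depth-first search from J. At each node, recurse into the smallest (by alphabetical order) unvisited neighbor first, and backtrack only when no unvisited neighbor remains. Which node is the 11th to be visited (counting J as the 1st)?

I

Visit J
J → N
N → G
G → R
R → L
L → H
H → M
M → F
F → K
K → O
O → I
I → V
V → P
P → T
T → Q
Q → S
T → U

Visit order: J, N, G, R, L, H, M, F, K, O, I, V, P, T, Q, S, U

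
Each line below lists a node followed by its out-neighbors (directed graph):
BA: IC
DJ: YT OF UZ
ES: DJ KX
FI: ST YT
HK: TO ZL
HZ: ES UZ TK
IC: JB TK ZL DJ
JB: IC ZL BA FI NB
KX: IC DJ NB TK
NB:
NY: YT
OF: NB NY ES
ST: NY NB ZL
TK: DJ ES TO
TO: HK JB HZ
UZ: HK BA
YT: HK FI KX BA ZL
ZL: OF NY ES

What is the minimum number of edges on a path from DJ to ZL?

Level 0: DJ
Level 1: OF, UZ, YT
Level 2: BA, ES, FI, HK, KX, NB, NY, ZL
Level 3: IC, ST, TK, TO
Level 4: HZ, JB
ZL first appears at level 2.

2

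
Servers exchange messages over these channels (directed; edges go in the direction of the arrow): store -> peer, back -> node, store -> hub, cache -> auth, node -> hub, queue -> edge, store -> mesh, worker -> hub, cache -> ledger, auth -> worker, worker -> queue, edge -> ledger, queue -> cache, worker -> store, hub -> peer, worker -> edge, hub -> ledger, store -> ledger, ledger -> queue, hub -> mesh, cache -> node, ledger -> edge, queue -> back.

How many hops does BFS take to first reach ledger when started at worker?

Level 0: worker
Level 1: edge, hub, queue, store
Level 2: back, cache, ledger, mesh, peer
Level 3: auth, node
ledger first appears at level 2.

2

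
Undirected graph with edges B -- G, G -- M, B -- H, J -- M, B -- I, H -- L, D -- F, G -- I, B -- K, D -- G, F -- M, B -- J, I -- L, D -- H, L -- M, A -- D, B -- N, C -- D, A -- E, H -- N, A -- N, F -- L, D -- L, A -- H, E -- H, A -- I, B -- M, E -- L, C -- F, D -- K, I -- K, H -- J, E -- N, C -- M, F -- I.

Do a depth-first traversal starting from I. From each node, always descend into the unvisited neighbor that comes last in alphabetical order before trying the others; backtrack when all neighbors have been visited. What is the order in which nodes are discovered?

Visit I
I → L
L → M
M → J
J → H
H → N
N → E
E → A
A → D
D → K
K → B
B → G
D → F
F → C

I, L, M, J, H, N, E, A, D, K, B, G, F, C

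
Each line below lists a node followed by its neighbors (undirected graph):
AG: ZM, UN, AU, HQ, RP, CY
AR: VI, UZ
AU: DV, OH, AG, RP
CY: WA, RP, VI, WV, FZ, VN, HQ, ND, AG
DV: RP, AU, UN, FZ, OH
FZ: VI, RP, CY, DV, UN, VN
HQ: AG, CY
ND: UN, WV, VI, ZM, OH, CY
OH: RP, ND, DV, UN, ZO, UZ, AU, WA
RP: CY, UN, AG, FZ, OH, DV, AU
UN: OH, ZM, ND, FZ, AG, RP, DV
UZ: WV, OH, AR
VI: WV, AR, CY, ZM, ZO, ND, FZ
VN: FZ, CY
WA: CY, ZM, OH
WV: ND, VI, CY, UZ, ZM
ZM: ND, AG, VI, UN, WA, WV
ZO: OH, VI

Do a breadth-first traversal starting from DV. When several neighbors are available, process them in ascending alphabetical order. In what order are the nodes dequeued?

DV, AU, FZ, OH, RP, UN, AG, CY, VI, VN, ND, UZ, WA, ZO, ZM, HQ, WV, AR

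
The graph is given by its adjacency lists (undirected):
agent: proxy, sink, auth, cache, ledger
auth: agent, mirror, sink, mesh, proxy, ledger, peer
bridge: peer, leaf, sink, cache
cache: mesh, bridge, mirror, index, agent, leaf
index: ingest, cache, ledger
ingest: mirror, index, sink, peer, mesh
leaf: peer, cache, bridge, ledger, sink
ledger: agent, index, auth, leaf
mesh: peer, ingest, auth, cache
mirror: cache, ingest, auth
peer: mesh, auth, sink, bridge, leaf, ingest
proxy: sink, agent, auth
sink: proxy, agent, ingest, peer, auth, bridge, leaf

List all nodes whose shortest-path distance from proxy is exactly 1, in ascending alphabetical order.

agent, auth, sink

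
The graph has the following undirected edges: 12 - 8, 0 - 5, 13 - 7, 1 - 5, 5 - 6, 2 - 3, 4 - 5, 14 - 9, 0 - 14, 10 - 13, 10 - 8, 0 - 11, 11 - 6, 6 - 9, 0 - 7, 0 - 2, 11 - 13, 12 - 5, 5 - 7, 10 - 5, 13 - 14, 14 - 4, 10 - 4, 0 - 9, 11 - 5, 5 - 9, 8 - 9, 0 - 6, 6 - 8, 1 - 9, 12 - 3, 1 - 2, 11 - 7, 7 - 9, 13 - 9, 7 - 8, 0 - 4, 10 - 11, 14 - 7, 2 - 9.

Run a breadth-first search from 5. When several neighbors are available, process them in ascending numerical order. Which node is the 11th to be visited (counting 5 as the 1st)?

Visit 5; enqueue 0, 1, 4, 6, 7, 9, 10, 11, 12 → queue [0, 1, 4, 6, 7, 9, 10, 11, 12]
Visit 0; enqueue 2, 14 → queue [1, 4, 6, 7, 9, 10, 11, 12, 2, 14]
Visit 1 → queue [4, 6, 7, 9, 10, 11, 12, 2, 14]
Visit 4 → queue [6, 7, 9, 10, 11, 12, 2, 14]
Visit 6; enqueue 8 → queue [7, 9, 10, 11, 12, 2, 14, 8]
Visit 7; enqueue 13 → queue [9, 10, 11, 12, 2, 14, 8, 13]
Visit 9 → queue [10, 11, 12, 2, 14, 8, 13]
Visit 10 → queue [11, 12, 2, 14, 8, 13]
Visit 11 → queue [12, 2, 14, 8, 13]
Visit 12; enqueue 3 → queue [2, 14, 8, 13, 3]
Visit 2 → queue [14, 8, 13, 3]
Visit 14 → queue [8, 13, 3]
Visit 8 → queue [13, 3]
Visit 13 → queue [3]
Visit 3 → queue []

Visit order: 5, 0, 1, 4, 6, 7, 9, 10, 11, 12, 2, 14, 8, 13, 3

2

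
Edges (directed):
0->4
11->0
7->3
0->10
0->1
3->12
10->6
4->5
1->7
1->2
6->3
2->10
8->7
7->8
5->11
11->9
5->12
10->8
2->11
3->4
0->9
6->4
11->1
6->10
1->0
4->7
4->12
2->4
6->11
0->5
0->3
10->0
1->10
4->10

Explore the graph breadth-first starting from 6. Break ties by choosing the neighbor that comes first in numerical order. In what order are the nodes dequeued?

6 -> 3 -> 4 -> 10 -> 11 -> 12 -> 5 -> 7 -> 0 -> 8 -> 1 -> 9 -> 2

Visit 6; enqueue 3, 4, 10, 11 → queue [3, 4, 10, 11]
Visit 3; enqueue 12 → queue [4, 10, 11, 12]
Visit 4; enqueue 5, 7 → queue [10, 11, 12, 5, 7]
Visit 10; enqueue 0, 8 → queue [11, 12, 5, 7, 0, 8]
Visit 11; enqueue 1, 9 → queue [12, 5, 7, 0, 8, 1, 9]
Visit 12 → queue [5, 7, 0, 8, 1, 9]
Visit 5 → queue [7, 0, 8, 1, 9]
Visit 7 → queue [0, 8, 1, 9]
Visit 0 → queue [8, 1, 9]
Visit 8 → queue [1, 9]
Visit 1; enqueue 2 → queue [9, 2]
Visit 9 → queue [2]
Visit 2 → queue []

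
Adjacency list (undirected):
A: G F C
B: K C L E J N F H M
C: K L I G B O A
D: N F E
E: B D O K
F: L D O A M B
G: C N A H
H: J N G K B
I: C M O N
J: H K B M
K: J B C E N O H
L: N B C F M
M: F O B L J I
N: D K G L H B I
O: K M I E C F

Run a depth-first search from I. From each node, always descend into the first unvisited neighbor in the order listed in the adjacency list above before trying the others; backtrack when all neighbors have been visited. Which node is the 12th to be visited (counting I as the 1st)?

O

Visit I
I → C
C → K
K → J
J → H
H → N
N → D
D → F
F → L
L → B
B → E
E → O
O → M
F → A
A → G

Visit order: I, C, K, J, H, N, D, F, L, B, E, O, M, A, G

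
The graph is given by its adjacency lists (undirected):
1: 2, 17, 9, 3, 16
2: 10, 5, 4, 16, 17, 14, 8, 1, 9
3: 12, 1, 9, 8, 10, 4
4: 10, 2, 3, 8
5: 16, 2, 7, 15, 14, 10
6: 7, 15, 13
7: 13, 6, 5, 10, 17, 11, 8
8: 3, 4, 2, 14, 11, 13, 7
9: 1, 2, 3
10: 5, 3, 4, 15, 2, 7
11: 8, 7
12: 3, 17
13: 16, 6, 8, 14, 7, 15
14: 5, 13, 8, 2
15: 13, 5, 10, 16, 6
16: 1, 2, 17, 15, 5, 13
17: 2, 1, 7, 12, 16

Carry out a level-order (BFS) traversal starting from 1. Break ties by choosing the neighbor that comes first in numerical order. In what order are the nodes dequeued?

Visit 1; enqueue 2, 3, 9, 16, 17 → queue [2, 3, 9, 16, 17]
Visit 2; enqueue 4, 5, 8, 10, 14 → queue [3, 9, 16, 17, 4, 5, 8, 10, 14]
Visit 3; enqueue 12 → queue [9, 16, 17, 4, 5, 8, 10, 14, 12]
Visit 9 → queue [16, 17, 4, 5, 8, 10, 14, 12]
Visit 16; enqueue 13, 15 → queue [17, 4, 5, 8, 10, 14, 12, 13, 15]
Visit 17; enqueue 7 → queue [4, 5, 8, 10, 14, 12, 13, 15, 7]
Visit 4 → queue [5, 8, 10, 14, 12, 13, 15, 7]
Visit 5 → queue [8, 10, 14, 12, 13, 15, 7]
Visit 8; enqueue 11 → queue [10, 14, 12, 13, 15, 7, 11]
Visit 10 → queue [14, 12, 13, 15, 7, 11]
Visit 14 → queue [12, 13, 15, 7, 11]
Visit 12 → queue [13, 15, 7, 11]
Visit 13; enqueue 6 → queue [15, 7, 11, 6]
Visit 15 → queue [7, 11, 6]
Visit 7 → queue [11, 6]
Visit 11 → queue [6]
Visit 6 → queue []

1 2 3 9 16 17 4 5 8 10 14 12 13 15 7 11 6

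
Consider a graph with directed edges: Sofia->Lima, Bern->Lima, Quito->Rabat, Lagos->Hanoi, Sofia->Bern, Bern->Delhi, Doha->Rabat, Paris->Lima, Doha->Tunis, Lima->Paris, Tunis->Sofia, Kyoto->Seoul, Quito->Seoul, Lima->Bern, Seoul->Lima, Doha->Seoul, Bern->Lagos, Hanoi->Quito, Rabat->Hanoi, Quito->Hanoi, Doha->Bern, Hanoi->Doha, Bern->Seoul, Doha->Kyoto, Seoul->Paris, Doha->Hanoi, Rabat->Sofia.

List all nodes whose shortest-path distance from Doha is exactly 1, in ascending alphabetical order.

Bern, Hanoi, Kyoto, Rabat, Seoul, Tunis

Level 0: Doha
Level 1: Bern, Hanoi, Kyoto, Rabat, Seoul, Tunis
Level 2: Delhi, Lagos, Lima, Paris, Quito, Sofia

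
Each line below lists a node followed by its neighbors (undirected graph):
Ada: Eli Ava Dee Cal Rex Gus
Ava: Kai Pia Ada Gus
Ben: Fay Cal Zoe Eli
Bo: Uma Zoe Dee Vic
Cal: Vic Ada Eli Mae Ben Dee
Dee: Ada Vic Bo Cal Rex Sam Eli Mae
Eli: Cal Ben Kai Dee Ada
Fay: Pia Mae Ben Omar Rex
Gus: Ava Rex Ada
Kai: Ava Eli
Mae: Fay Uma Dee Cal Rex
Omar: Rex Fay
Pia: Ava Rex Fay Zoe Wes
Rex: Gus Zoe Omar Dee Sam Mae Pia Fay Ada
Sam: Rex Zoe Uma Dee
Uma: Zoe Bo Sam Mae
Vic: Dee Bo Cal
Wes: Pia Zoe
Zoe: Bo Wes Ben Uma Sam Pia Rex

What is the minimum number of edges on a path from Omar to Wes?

Level 0: Omar
Level 1: Fay, Rex
Level 2: Ada, Ben, Dee, Gus, Mae, Pia, Sam, Zoe
Level 3: Ava, Bo, Cal, Eli, Uma, Vic, Wes
Level 4: Kai
Wes first appears at level 3.

3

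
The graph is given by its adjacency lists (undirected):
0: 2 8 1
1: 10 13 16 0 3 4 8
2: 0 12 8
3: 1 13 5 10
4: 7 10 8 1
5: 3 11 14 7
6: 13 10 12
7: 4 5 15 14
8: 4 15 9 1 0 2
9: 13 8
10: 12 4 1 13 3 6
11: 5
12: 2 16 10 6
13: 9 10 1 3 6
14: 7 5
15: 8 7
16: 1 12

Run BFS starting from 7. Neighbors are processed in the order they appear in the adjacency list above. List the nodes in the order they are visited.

Visit 7; enqueue 4, 5, 15, 14 → queue [4, 5, 15, 14]
Visit 4; enqueue 10, 8, 1 → queue [5, 15, 14, 10, 8, 1]
Visit 5; enqueue 3, 11 → queue [15, 14, 10, 8, 1, 3, 11]
Visit 15 → queue [14, 10, 8, 1, 3, 11]
Visit 14 → queue [10, 8, 1, 3, 11]
Visit 10; enqueue 12, 13, 6 → queue [8, 1, 3, 11, 12, 13, 6]
Visit 8; enqueue 9, 0, 2 → queue [1, 3, 11, 12, 13, 6, 9, 0, 2]
Visit 1; enqueue 16 → queue [3, 11, 12, 13, 6, 9, 0, 2, 16]
Visit 3 → queue [11, 12, 13, 6, 9, 0, 2, 16]
Visit 11 → queue [12, 13, 6, 9, 0, 2, 16]
Visit 12 → queue [13, 6, 9, 0, 2, 16]
Visit 13 → queue [6, 9, 0, 2, 16]
Visit 6 → queue [9, 0, 2, 16]
Visit 9 → queue [0, 2, 16]
Visit 0 → queue [2, 16]
Visit 2 → queue [16]
Visit 16 → queue []

7 4 5 15 14 10 8 1 3 11 12 13 6 9 0 2 16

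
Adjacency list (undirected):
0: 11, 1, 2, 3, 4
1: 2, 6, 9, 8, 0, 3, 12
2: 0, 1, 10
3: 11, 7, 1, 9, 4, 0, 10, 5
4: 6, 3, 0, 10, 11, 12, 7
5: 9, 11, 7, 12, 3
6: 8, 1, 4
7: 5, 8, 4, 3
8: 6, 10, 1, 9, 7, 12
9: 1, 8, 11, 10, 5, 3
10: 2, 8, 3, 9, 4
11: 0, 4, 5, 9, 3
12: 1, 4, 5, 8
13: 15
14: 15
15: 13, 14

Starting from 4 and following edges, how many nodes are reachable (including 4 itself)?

BFS from 4 visits: 4, 0, 3, 6, 7, 10, 11, 12, 1, 2, 5, 9, 8
Reachable nodes: 13 of 16 total.

13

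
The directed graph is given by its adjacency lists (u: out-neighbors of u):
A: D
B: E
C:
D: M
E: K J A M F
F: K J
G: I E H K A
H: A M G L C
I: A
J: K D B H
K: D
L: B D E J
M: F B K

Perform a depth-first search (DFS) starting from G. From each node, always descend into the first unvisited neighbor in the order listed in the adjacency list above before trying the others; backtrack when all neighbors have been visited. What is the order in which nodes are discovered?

Visit G
G → I
I → A
A → D
D → M
M → F
F → K
F → J
J → B
B → E
J → H
H → L
H → C

G, I, A, D, M, F, K, J, B, E, H, L, C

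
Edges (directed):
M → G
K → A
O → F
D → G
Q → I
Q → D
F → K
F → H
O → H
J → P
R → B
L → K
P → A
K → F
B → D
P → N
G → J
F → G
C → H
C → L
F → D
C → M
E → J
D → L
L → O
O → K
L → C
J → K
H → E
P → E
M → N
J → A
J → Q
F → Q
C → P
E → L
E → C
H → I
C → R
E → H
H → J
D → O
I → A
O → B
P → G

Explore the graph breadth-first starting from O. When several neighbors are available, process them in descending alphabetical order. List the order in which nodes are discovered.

Visit O; enqueue K, H, F, B → queue [K, H, F, B]
Visit K; enqueue A → queue [H, F, B, A]
Visit H; enqueue J, I, E → queue [F, B, A, J, I, E]
Visit F; enqueue Q, G, D → queue [B, A, J, I, E, Q, G, D]
Visit B → queue [A, J, I, E, Q, G, D]
Visit A → queue [J, I, E, Q, G, D]
Visit J; enqueue P → queue [I, E, Q, G, D, P]
Visit I → queue [E, Q, G, D, P]
Visit E; enqueue L, C → queue [Q, G, D, P, L, C]
Visit Q → queue [G, D, P, L, C]
Visit G → queue [D, P, L, C]
Visit D → queue [P, L, C]
Visit P; enqueue N → queue [L, C, N]
Visit L → queue [C, N]
Visit C; enqueue R, M → queue [N, R, M]
Visit N → queue [R, M]
Visit R → queue [M]
Visit M → queue []

O K H F B A J I E Q G D P L C N R M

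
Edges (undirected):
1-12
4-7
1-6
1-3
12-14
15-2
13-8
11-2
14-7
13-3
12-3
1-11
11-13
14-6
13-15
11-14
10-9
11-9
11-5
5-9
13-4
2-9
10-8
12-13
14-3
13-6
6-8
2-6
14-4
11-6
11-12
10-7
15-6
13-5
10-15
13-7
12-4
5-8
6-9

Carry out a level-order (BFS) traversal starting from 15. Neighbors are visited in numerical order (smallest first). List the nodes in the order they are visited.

15 -> 2 -> 6 -> 10 -> 13 -> 9 -> 11 -> 1 -> 8 -> 14 -> 7 -> 3 -> 4 -> 5 -> 12

Visit 15; enqueue 2, 6, 10, 13 → queue [2, 6, 10, 13]
Visit 2; enqueue 9, 11 → queue [6, 10, 13, 9, 11]
Visit 6; enqueue 1, 8, 14 → queue [10, 13, 9, 11, 1, 8, 14]
Visit 10; enqueue 7 → queue [13, 9, 11, 1, 8, 14, 7]
Visit 13; enqueue 3, 4, 5, 12 → queue [9, 11, 1, 8, 14, 7, 3, 4, 5, 12]
Visit 9 → queue [11, 1, 8, 14, 7, 3, 4, 5, 12]
Visit 11 → queue [1, 8, 14, 7, 3, 4, 5, 12]
Visit 1 → queue [8, 14, 7, 3, 4, 5, 12]
Visit 8 → queue [14, 7, 3, 4, 5, 12]
Visit 14 → queue [7, 3, 4, 5, 12]
Visit 7 → queue [3, 4, 5, 12]
Visit 3 → queue [4, 5, 12]
Visit 4 → queue [5, 12]
Visit 5 → queue [12]
Visit 12 → queue []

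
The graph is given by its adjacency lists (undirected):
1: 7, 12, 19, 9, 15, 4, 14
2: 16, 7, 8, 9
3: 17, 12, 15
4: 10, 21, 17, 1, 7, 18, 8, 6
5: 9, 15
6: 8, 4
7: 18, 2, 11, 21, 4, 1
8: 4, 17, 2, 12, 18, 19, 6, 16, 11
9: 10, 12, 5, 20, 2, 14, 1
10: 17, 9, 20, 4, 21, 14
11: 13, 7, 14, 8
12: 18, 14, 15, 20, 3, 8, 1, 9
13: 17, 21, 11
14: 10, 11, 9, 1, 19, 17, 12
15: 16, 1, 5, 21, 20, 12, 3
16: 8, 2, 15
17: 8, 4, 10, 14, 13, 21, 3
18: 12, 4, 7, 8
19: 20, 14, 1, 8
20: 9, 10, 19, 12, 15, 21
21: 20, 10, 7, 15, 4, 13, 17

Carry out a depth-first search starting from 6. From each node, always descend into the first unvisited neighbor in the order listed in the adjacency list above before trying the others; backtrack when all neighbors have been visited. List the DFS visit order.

Visit 6
6 → 8
8 → 4
4 → 10
10 → 17
17 → 14
14 → 11
11 → 13
13 → 21
21 → 20
20 → 9
9 → 12
12 → 18
18 → 7
7 → 2
2 → 16
16 → 15
15 → 1
1 → 19
15 → 5
15 → 3

6 → 8 → 4 → 10 → 17 → 14 → 11 → 13 → 21 → 20 → 9 → 12 → 18 → 7 → 2 → 16 → 15 → 1 → 19 → 5 → 3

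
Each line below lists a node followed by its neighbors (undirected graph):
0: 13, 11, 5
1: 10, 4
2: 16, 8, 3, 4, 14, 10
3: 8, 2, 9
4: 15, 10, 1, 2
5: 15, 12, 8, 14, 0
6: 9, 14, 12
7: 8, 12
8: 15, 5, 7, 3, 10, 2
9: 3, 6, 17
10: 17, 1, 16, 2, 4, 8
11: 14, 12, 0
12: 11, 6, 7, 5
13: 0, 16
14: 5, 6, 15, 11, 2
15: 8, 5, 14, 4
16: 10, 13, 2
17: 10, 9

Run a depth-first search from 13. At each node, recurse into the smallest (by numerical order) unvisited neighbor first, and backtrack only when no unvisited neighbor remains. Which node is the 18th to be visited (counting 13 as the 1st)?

Visit 13
13 → 0
0 → 5
5 → 8
8 → 2
2 → 3
3 → 9
9 → 6
6 → 12
12 → 7
12 → 11
11 → 14
14 → 15
15 → 4
4 → 1
1 → 10
10 → 16
10 → 17

Visit order: 13, 0, 5, 8, 2, 3, 9, 6, 12, 7, 11, 14, 15, 4, 1, 10, 16, 17

17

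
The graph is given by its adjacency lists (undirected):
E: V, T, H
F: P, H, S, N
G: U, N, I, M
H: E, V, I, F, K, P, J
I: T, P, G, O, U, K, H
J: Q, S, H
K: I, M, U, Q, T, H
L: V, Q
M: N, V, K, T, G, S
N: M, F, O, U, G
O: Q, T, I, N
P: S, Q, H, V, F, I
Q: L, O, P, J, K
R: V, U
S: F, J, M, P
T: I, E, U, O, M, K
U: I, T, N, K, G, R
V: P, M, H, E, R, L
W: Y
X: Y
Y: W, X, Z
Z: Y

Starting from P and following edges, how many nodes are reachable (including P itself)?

BFS from P visits: P, F, H, I, Q, S, V, N, E, J, K, G, O, T, U, L, M, R
Reachable nodes: 18 of 22 total.

18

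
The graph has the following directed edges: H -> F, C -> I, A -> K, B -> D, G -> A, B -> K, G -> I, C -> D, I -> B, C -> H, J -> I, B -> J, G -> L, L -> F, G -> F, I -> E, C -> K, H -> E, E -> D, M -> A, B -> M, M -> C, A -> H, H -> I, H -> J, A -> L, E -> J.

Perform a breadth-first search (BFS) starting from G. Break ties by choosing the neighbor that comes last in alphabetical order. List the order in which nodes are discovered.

Visit G; enqueue L, I, F, A → queue [L, I, F, A]
Visit L → queue [I, F, A]
Visit I; enqueue E, B → queue [F, A, E, B]
Visit F → queue [A, E, B]
Visit A; enqueue K, H → queue [E, B, K, H]
Visit E; enqueue J, D → queue [B, K, H, J, D]
Visit B; enqueue M → queue [K, H, J, D, M]
Visit K → queue [H, J, D, M]
Visit H → queue [J, D, M]
Visit J → queue [D, M]
Visit D → queue [M]
Visit M; enqueue C → queue [C]
Visit C → queue []

G -> L -> I -> F -> A -> E -> B -> K -> H -> J -> D -> M -> C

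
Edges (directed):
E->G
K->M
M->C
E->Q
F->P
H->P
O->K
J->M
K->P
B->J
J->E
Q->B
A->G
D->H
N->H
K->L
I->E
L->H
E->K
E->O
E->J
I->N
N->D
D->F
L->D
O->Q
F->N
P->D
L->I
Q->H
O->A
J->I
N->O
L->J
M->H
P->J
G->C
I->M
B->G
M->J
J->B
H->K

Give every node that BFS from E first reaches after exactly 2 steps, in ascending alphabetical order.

A, B, C, H, I, L, M, P

Level 0: E
Level 1: G, J, K, O, Q
Level 2: A, B, C, H, I, L, M, P
Level 3: D, N
Level 4: F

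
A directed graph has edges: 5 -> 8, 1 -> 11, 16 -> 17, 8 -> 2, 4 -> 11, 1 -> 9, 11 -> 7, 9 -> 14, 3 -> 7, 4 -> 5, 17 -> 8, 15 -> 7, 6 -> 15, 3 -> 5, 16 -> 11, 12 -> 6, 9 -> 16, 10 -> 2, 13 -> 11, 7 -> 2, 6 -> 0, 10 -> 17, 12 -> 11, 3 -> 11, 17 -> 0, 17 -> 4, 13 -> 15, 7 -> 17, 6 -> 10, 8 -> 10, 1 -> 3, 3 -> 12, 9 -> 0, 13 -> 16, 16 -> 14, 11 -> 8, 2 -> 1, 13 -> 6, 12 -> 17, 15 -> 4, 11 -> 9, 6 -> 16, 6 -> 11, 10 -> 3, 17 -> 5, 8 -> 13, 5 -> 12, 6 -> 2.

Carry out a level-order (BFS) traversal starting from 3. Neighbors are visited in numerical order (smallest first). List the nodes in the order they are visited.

Visit 3; enqueue 5, 7, 11, 12 → queue [5, 7, 11, 12]
Visit 5; enqueue 8 → queue [7, 11, 12, 8]
Visit 7; enqueue 2, 17 → queue [11, 12, 8, 2, 17]
Visit 11; enqueue 9 → queue [12, 8, 2, 17, 9]
Visit 12; enqueue 6 → queue [8, 2, 17, 9, 6]
Visit 8; enqueue 10, 13 → queue [2, 17, 9, 6, 10, 13]
Visit 2; enqueue 1 → queue [17, 9, 6, 10, 13, 1]
Visit 17; enqueue 0, 4 → queue [9, 6, 10, 13, 1, 0, 4]
Visit 9; enqueue 14, 16 → queue [6, 10, 13, 1, 0, 4, 14, 16]
Visit 6; enqueue 15 → queue [10, 13, 1, 0, 4, 14, 16, 15]
Visit 10 → queue [13, 1, 0, 4, 14, 16, 15]
Visit 13 → queue [1, 0, 4, 14, 16, 15]
Visit 1 → queue [0, 4, 14, 16, 15]
Visit 0 → queue [4, 14, 16, 15]
Visit 4 → queue [14, 16, 15]
Visit 14 → queue [16, 15]
Visit 16 → queue [15]
Visit 15 → queue []

3 -> 5 -> 7 -> 11 -> 12 -> 8 -> 2 -> 17 -> 9 -> 6 -> 10 -> 13 -> 1 -> 0 -> 4 -> 14 -> 16 -> 15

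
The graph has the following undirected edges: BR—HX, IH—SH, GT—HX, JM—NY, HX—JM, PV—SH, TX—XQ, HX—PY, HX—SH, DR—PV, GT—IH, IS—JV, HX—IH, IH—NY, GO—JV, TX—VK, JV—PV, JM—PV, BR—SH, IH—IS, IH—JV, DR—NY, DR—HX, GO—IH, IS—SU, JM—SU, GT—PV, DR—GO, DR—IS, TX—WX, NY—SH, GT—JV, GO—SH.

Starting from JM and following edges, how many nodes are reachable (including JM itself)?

BFS from JM visits: JM, SU, PV, NY, HX, IS, SH, JV, GT, DR, IH, PY, BR, GO
Reachable nodes: 14 of 18 total.

14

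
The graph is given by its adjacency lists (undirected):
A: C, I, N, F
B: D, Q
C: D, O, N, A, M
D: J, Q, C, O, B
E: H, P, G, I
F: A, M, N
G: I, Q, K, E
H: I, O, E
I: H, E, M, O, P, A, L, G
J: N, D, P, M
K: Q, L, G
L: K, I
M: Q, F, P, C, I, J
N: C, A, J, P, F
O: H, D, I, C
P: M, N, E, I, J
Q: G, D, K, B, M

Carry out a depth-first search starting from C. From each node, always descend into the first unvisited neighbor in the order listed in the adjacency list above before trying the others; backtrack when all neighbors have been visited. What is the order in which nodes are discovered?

C → D → J → N → A → I → H → O → E → P → M → Q → G → K → L → B → F

Visit C
C → D
D → J
J → N
N → A
A → I
I → H
H → O
H → E
E → P
P → M
M → Q
Q → G
G → K
K → L
Q → B
M → F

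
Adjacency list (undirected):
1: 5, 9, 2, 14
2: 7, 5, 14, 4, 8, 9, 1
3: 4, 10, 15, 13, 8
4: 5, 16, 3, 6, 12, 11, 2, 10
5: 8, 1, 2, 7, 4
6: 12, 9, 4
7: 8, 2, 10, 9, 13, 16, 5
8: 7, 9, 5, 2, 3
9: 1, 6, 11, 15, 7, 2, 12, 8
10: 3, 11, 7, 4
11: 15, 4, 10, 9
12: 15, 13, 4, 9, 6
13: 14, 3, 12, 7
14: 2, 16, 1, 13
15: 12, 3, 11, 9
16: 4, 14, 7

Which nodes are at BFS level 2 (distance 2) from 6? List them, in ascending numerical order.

Level 0: 6
Level 1: 4, 9, 12
Level 2: 1, 2, 3, 5, 7, 8, 10, 11, 13, 15, 16
Level 3: 14

1, 2, 3, 5, 7, 8, 10, 11, 13, 15, 16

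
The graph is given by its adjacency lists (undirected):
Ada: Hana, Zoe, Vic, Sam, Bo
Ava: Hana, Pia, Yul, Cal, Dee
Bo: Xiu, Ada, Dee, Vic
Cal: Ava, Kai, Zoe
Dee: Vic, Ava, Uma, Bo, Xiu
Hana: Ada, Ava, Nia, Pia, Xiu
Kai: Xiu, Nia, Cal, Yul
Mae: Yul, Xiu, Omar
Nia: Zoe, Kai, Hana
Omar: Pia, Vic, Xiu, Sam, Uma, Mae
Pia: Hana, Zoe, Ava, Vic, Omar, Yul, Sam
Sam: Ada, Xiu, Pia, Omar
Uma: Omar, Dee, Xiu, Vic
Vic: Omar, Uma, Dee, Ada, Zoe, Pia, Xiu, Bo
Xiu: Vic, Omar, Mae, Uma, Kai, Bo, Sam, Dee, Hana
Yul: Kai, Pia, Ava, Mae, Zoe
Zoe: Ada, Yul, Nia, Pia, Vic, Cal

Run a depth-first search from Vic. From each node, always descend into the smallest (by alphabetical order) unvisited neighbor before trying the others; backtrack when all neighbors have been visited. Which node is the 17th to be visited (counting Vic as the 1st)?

Visit Vic
Vic → Ada
Ada → Bo
Bo → Dee
Dee → Ava
Ava → Cal
Cal → Kai
Kai → Nia
Nia → Hana
Hana → Pia
Pia → Omar
Omar → Mae
Mae → Xiu
Xiu → Sam
Xiu → Uma
Mae → Yul
Yul → Zoe

Visit order: Vic, Ada, Bo, Dee, Ava, Cal, Kai, Nia, Hana, Pia, Omar, Mae, Xiu, Sam, Uma, Yul, Zoe

Zoe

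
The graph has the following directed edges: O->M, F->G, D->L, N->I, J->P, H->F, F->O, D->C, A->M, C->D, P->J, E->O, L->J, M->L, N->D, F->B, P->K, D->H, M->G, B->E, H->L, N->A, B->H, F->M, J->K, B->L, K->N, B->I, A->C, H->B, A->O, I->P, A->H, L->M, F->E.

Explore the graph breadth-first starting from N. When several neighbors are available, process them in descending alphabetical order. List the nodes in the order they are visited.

N, I, D, A, P, L, H, C, O, M, K, J, F, B, G, E

Visit N; enqueue I, D, A → queue [I, D, A]
Visit I; enqueue P → queue [D, A, P]
Visit D; enqueue L, H, C → queue [A, P, L, H, C]
Visit A; enqueue O, M → queue [P, L, H, C, O, M]
Visit P; enqueue K, J → queue [L, H, C, O, M, K, J]
Visit L → queue [H, C, O, M, K, J]
Visit H; enqueue F, B → queue [C, O, M, K, J, F, B]
Visit C → queue [O, M, K, J, F, B]
Visit O → queue [M, K, J, F, B]
Visit M; enqueue G → queue [K, J, F, B, G]
Visit K → queue [J, F, B, G]
Visit J → queue [F, B, G]
Visit F; enqueue E → queue [B, G, E]
Visit B → queue [G, E]
Visit G → queue [E]
Visit E → queue []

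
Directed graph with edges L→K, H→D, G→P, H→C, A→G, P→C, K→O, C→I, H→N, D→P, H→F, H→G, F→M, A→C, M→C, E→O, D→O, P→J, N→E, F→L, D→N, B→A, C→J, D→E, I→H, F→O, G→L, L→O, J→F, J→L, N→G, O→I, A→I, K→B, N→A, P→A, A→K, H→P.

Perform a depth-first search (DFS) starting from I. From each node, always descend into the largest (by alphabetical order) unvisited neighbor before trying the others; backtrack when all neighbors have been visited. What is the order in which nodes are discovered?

I, H, P, J, L, O, K, B, A, G, C, F, M, N, E, D

Visit I
I → H
H → P
P → J
J → L
L → O
L → K
K → B
B → A
A → G
A → C
J → F
F → M
H → N
N → E
H → D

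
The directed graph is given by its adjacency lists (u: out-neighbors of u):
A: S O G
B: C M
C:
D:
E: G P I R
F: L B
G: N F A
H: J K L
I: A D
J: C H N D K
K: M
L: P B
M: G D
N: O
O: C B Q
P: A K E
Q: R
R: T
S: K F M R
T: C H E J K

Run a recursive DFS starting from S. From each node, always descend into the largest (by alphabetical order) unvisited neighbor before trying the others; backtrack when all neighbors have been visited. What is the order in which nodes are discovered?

S, R, T, K, M, G, N, O, Q, C, B, F, L, P, E, I, D, A, J, H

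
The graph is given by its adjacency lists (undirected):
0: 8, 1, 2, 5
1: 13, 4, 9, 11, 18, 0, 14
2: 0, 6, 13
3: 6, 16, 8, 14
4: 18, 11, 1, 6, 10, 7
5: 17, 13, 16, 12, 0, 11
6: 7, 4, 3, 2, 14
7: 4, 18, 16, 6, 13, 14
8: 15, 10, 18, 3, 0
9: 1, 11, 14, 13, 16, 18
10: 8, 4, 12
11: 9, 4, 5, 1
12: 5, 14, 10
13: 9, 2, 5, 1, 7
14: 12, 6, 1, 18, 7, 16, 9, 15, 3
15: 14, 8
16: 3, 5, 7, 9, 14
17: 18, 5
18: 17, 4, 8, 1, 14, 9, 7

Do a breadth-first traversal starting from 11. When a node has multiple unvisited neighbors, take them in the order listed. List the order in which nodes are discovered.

11 -> 9 -> 4 -> 5 -> 1 -> 14 -> 13 -> 16 -> 18 -> 6 -> 10 -> 7 -> 17 -> 12 -> 0 -> 15 -> 3 -> 2 -> 8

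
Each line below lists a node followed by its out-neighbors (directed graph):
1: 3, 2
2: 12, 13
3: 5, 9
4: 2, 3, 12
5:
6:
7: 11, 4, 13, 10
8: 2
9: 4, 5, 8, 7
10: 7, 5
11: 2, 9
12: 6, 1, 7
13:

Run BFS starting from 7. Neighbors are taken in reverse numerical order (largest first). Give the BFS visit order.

7, 13, 11, 10, 4, 9, 2, 5, 12, 3, 8, 6, 1

Visit 7; enqueue 13, 11, 10, 4 → queue [13, 11, 10, 4]
Visit 13 → queue [11, 10, 4]
Visit 11; enqueue 9, 2 → queue [10, 4, 9, 2]
Visit 10; enqueue 5 → queue [4, 9, 2, 5]
Visit 4; enqueue 12, 3 → queue [9, 2, 5, 12, 3]
Visit 9; enqueue 8 → queue [2, 5, 12, 3, 8]
Visit 2 → queue [5, 12, 3, 8]
Visit 5 → queue [12, 3, 8]
Visit 12; enqueue 6, 1 → queue [3, 8, 6, 1]
Visit 3 → queue [8, 6, 1]
Visit 8 → queue [6, 1]
Visit 6 → queue [1]
Visit 1 → queue []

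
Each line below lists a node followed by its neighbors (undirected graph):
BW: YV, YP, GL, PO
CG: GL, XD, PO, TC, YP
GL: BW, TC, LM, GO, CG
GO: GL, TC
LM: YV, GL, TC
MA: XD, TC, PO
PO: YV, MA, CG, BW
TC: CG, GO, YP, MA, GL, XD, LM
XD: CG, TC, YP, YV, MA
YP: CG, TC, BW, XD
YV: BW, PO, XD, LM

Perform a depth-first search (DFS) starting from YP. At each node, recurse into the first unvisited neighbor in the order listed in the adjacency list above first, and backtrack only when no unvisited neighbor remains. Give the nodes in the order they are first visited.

Visit YP
YP → CG
CG → GL
GL → BW
BW → YV
YV → PO
PO → MA
MA → XD
XD → TC
TC → GO
TC → LM

YP, CG, GL, BW, YV, PO, MA, XD, TC, GO, LM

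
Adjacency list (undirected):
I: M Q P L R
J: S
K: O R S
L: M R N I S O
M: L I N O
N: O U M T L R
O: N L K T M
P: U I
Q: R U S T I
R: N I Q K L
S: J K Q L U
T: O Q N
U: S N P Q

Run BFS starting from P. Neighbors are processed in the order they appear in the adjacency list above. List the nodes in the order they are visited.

P, U, I, S, N, Q, M, L, R, J, K, O, T

Visit P; enqueue U, I → queue [U, I]
Visit U; enqueue S, N, Q → queue [I, S, N, Q]
Visit I; enqueue M, L, R → queue [S, N, Q, M, L, R]
Visit S; enqueue J, K → queue [N, Q, M, L, R, J, K]
Visit N; enqueue O, T → queue [Q, M, L, R, J, K, O, T]
Visit Q → queue [M, L, R, J, K, O, T]
Visit M → queue [L, R, J, K, O, T]
Visit L → queue [R, J, K, O, T]
Visit R → queue [J, K, O, T]
Visit J → queue [K, O, T]
Visit K → queue [O, T]
Visit O → queue [T]
Visit T → queue []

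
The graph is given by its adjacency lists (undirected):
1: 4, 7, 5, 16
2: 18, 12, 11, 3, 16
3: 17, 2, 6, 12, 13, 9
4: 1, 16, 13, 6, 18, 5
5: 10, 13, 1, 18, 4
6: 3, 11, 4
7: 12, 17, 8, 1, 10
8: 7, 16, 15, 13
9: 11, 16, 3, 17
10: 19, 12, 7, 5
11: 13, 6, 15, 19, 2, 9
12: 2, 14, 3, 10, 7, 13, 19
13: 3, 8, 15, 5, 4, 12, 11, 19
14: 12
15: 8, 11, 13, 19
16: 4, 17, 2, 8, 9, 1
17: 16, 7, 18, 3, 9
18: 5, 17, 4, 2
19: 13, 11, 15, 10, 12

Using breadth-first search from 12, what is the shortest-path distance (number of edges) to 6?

2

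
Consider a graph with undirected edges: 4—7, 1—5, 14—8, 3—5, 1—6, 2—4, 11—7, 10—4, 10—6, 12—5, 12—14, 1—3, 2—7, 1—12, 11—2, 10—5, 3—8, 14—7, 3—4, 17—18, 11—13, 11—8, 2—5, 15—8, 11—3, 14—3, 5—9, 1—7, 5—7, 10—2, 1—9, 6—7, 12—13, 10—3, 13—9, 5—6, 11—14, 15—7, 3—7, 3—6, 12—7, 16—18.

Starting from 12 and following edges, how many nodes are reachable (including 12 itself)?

15

BFS from 12 visits: 12, 14, 13, 7, 5, 1, 11, 8, 3, 9, 15, 6, 4, 2, 10
Reachable nodes: 15 of 18 total.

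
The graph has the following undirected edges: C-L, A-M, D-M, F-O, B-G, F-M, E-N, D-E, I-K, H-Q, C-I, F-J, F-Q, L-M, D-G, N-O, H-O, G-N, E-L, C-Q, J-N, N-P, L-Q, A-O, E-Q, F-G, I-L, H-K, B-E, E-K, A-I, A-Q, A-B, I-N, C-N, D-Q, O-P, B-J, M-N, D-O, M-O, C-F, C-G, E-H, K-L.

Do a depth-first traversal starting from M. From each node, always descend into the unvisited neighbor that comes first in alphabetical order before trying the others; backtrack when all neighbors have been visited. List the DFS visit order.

M A B E D G C F J N I K H O P Q L

Visit M
M → A
A → B
B → E
E → D
D → G
G → C
C → F
F → J
J → N
N → I
I → K
K → H
H → O
O → P
H → Q
Q → L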